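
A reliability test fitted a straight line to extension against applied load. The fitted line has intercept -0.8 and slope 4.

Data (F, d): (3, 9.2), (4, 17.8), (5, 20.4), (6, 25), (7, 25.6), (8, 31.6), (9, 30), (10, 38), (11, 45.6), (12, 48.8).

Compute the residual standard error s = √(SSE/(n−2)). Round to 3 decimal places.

s = 2.621

F=3: d̂ = -0.8 + 4·3 = 11.2; e = 9.2 − 11.2 = -2
F=4: d̂ = -0.8 + 4·4 = 15.2; e = 17.8 − 15.2 = 2.6
F=5: d̂ = -0.8 + 4·5 = 19.2; e = 20.4 − 19.2 = 1.2
F=6: d̂ = -0.8 + 4·6 = 23.2; e = 25 − 23.2 = 1.8
F=7: d̂ = -0.8 + 4·7 = 27.2; e = 25.6 − 27.2 = -1.6
F=8: d̂ = -0.8 + 4·8 = 31.2; e = 31.6 − 31.2 = 0.4
F=9: d̂ = -0.8 + 4·9 = 35.2; e = 30 − 35.2 = -5.2
F=10: d̂ = -0.8 + 4·10 = 39.2; e = 38 − 39.2 = -1.2
F=11: d̂ = -0.8 + 4·11 = 43.2; e = 45.6 − 43.2 = 2.4
F=12: d̂ = -0.8 + 4·12 = 47.2; e = 48.8 − 47.2 = 1.6
SSE = 4 + 6.76 + 1.44 + 3.24 + 2.56 + 0.16 + 27.04 + 1.44 + 5.76 + 2.56 = 54.96
s = √(54.96/8) = √6.87 ≈ 2.621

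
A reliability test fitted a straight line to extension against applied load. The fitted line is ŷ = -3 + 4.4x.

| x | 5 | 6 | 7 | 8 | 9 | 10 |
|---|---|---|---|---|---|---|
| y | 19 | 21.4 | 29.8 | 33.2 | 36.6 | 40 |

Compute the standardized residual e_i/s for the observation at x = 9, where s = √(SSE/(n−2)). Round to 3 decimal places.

0.000

x=5: ŷ = -3 + 4.4·5 = 19; e = 19 − 19 = 0
x=6: ŷ = -3 + 4.4·6 = 23.4; e = 21.4 − 23.4 = -2
x=7: ŷ = -3 + 4.4·7 = 27.8; e = 29.8 − 27.8 = 2
x=8: ŷ = -3 + 4.4·8 = 32.2; e = 33.2 − 32.2 = 1
x=9: ŷ = -3 + 4.4·9 = 36.6; e = 36.6 − 36.6 = 0
x=10: ŷ = -3 + 4.4·10 = 41; e = 40 − 41 = -1
SSE = 0 + 4 + 4 + 1 + 0 + 1 = 10
s = √(10/4) = 1.58114
e/s = 0 / 1.58114 = 0.000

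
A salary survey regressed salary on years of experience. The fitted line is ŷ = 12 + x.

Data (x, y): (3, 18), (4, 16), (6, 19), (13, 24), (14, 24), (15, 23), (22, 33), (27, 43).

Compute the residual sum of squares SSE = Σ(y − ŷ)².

SSE = 48

x=3: ŷ = 12 + 3 = 15; r = 18 − 15 = 3
x=4: ŷ = 12 + 4 = 16; r = 16 − 16 = 0
x=6: ŷ = 12 + 6 = 18; r = 19 − 18 = 1
x=13: ŷ = 12 + 13 = 25; r = 24 − 25 = -1
x=14: ŷ = 12 + 14 = 26; r = 24 − 26 = -2
x=15: ŷ = 12 + 15 = 27; r = 23 − 27 = -4
x=22: ŷ = 12 + 22 = 34; r = 33 − 34 = -1
x=27: ŷ = 12 + 27 = 39; r = 43 − 39 = 4
SSE = 9 + 0 + 1 + 1 + 4 + 16 + 1 + 16 = 48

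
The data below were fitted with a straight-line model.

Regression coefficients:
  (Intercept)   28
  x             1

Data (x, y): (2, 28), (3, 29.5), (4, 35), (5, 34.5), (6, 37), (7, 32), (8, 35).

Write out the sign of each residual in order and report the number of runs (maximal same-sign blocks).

x=2: ŷ = 28 + 2 = 30; e = 28 − 30 = -2
x=3: ŷ = 28 + 3 = 31; e = 29.5 − 31 = -1.5
x=4: ŷ = 28 + 4 = 32; e = 35 − 32 = 3
x=5: ŷ = 28 + 5 = 33; e = 34.5 − 33 = 1.5
x=6: ŷ = 28 + 6 = 34; e = 37 − 34 = 3
x=7: ŷ = 28 + 7 = 35; e = 32 − 35 = -3
x=8: ŷ = 28 + 8 = 36; e = 35 − 36 = -1
Signs: − − + + + − −
Runs: −×2, +×3, −×2 → 3

3 runs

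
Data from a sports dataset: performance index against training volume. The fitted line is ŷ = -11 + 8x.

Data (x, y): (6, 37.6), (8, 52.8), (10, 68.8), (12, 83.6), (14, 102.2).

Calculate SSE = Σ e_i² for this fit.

SSE = 3.84

x=6: ŷ = -11 + 8·6 = 37; e = 37.6 − 37 = 0.6
x=8: ŷ = -11 + 8·8 = 53; e = 52.8 − 53 = -0.2
x=10: ŷ = -11 + 8·10 = 69; e = 68.8 − 69 = -0.2
x=12: ŷ = -11 + 8·12 = 85; e = 83.6 − 85 = -1.4
x=14: ŷ = -11 + 8·14 = 101; e = 102.2 − 101 = 1.2
SSE = 0.36 + 0.04 + 0.04 + 1.96 + 1.44 = 3.84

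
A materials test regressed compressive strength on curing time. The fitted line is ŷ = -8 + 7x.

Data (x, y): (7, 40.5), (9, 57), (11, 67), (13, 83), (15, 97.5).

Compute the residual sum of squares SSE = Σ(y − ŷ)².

x=7: ŷ = -8 + 7·7 = 41; r = 40.5 − 41 = -0.5
x=9: ŷ = -8 + 7·9 = 55; r = 57 − 55 = 2
x=11: ŷ = -8 + 7·11 = 69; r = 67 − 69 = -2
x=13: ŷ = -8 + 7·13 = 83; r = 83 − 83 = 0
x=15: ŷ = -8 + 7·15 = 97; r = 97.5 − 97 = 0.5
SSE = 0.25 + 4 + 4 + 0 + 0.25 = 8.5

SSE = 8.5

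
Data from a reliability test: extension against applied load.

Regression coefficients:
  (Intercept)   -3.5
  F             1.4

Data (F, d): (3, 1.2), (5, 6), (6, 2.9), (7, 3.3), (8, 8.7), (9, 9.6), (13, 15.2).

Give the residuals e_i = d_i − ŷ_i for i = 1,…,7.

F=3: ŷ = -3.5 + 1.4·3 = 0.7; e = 1.2 − 0.7 = 0.5
F=5: ŷ = -3.5 + 1.4·5 = 3.5; e = 6 − 3.5 = 2.5
F=6: ŷ = -3.5 + 1.4·6 = 4.9; e = 2.9 − 4.9 = -2
F=7: ŷ = -3.5 + 1.4·7 = 6.3; e = 3.3 − 6.3 = -3
F=8: ŷ = -3.5 + 1.4·8 = 7.7; e = 8.7 − 7.7 = 1
F=9: ŷ = -3.5 + 1.4·9 = 9.1; e = 9.6 − 9.1 = 0.5
F=13: ŷ = -3.5 + 1.4·13 = 14.7; e = 15.2 − 14.7 = 0.5

0.5, 2.5, -2, -3, 1, 0.5, 0.5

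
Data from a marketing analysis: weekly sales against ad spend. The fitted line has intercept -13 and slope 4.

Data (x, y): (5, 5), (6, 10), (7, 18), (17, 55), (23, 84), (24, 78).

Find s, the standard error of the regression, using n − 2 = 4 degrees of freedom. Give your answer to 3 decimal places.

x=5: ŷ = -13 + 4·5 = 7; e = 5 − 7 = -2
x=6: ŷ = -13 + 4·6 = 11; e = 10 − 11 = -1
x=7: ŷ = -13 + 4·7 = 15; e = 18 − 15 = 3
x=17: ŷ = -13 + 4·17 = 55; e = 55 − 55 = 0
x=23: ŷ = -13 + 4·23 = 79; e = 84 − 79 = 5
x=24: ŷ = -13 + 4·24 = 83; e = 78 − 83 = -5
SSE = 4 + 1 + 9 + 0 + 25 + 25 = 64
s = √(64/4) = √16 ≈ 4.000

s = 4.000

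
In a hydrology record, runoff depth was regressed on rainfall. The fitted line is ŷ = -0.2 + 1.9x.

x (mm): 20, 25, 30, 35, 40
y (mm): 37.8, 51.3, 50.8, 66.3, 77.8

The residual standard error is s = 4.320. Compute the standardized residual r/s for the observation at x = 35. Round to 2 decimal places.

ŷ = -0.2 + 1.9·35 = 66.3
r = 66.3 − 66.3 = 0
r/s = 0 / 4.320 = 0.00

0.00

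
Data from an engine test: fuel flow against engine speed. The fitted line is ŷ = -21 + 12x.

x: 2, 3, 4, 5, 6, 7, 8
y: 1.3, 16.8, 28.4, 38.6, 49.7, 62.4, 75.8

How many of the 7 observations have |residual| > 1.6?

x=2: ŷ = -21 + 12·2 = 3; r = 1.3 − 3 = -1.7
x=3: ŷ = -21 + 12·3 = 15; r = 16.8 − 15 = 1.8
x=4: ŷ = -21 + 12·4 = 27; r = 28.4 − 27 = 1.4
x=5: ŷ = -21 + 12·5 = 39; r = 38.6 − 39 = -0.4
x=6: ŷ = -21 + 12·6 = 51; r = 49.7 − 51 = -1.3
x=7: ŷ = -21 + 12·7 = 63; r = 62.4 − 63 = -0.6
x=8: ŷ = -21 + 12·8 = 75; r = 75.8 − 75 = 0.8
|r| > 1.6: x=2 (|r|=1.7), x=3 (|r|=1.8) → 2

2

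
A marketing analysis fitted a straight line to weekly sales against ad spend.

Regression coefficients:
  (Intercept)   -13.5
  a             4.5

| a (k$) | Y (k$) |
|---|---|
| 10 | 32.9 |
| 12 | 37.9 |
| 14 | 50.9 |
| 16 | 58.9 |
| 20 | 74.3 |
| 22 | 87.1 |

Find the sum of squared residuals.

SSE = 18.24

a=10: Ŷ = -13.5 + 4.5·10 = 31.5; e = 32.9 − 31.5 = 1.4
a=12: Ŷ = -13.5 + 4.5·12 = 40.5; e = 37.9 − 40.5 = -2.6
a=14: Ŷ = -13.5 + 4.5·14 = 49.5; e = 50.9 − 49.5 = 1.4
a=16: Ŷ = -13.5 + 4.5·16 = 58.5; e = 58.9 − 58.5 = 0.4
a=20: Ŷ = -13.5 + 4.5·20 = 76.5; e = 74.3 − 76.5 = -2.2
a=22: Ŷ = -13.5 + 4.5·22 = 85.5; e = 87.1 − 85.5 = 1.6
SSE = 1.96 + 6.76 + 1.96 + 0.16 + 4.84 + 2.56 = 18.24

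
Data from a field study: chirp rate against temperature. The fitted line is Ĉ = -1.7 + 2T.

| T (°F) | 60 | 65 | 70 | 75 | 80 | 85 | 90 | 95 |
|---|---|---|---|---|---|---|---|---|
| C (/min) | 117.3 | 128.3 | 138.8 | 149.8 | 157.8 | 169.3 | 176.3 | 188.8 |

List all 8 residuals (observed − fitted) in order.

T=60: Ĉ = -1.7 + 2·60 = 118.3; e = 117.3 − 118.3 = -1
T=65: Ĉ = -1.7 + 2·65 = 128.3; e = 128.3 − 128.3 = 0
T=70: Ĉ = -1.7 + 2·70 = 138.3; e = 138.8 − 138.3 = 0.5
T=75: Ĉ = -1.7 + 2·75 = 148.3; e = 149.8 − 148.3 = 1.5
T=80: Ĉ = -1.7 + 2·80 = 158.3; e = 157.8 − 158.3 = -0.5
T=85: Ĉ = -1.7 + 2·85 = 168.3; e = 169.3 − 168.3 = 1
T=90: Ĉ = -1.7 + 2·90 = 178.3; e = 176.3 − 178.3 = -2
T=95: Ĉ = -1.7 + 2·95 = 188.3; e = 188.8 − 188.3 = 0.5

-1, 0, 0.5, 1.5, -0.5, 1, -2, 0.5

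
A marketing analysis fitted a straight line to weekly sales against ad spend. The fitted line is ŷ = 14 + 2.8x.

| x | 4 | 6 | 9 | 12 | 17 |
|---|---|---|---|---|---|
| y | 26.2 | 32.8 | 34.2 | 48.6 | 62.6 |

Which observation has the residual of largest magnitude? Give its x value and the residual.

x = 9, r = -5

x=4: ŷ = 14 + 2.8·4 = 25.2; r = 26.2 − 25.2 = 1
x=6: ŷ = 14 + 2.8·6 = 30.8; r = 32.8 − 30.8 = 2
x=9: ŷ = 14 + 2.8·9 = 39.2; r = 34.2 − 39.2 = -5
x=12: ŷ = 14 + 2.8·12 = 47.6; r = 48.6 − 47.6 = 1
x=17: ŷ = 14 + 2.8·17 = 61.6; r = 62.6 − 61.6 = 1
Largest |r| is 5 at x = 9, residual -5.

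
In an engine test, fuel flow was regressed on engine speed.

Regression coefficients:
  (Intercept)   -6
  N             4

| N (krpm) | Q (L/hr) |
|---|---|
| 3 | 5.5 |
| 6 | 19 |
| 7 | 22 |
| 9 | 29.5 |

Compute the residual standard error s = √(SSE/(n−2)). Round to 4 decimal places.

N=3: ŷ = -6 + 4·3 = 6; e = 5.5 − 6 = -0.5
N=6: ŷ = -6 + 4·6 = 18; e = 19 − 18 = 1
N=7: ŷ = -6 + 4·7 = 22; e = 22 − 22 = 0
N=9: ŷ = -6 + 4·9 = 30; e = 29.5 − 30 = -0.5
SSE = 0.25 + 1 + 0 + 0.25 = 1.5
s = √(1.5/2) = √0.75 ≈ 0.8660

s = 0.8660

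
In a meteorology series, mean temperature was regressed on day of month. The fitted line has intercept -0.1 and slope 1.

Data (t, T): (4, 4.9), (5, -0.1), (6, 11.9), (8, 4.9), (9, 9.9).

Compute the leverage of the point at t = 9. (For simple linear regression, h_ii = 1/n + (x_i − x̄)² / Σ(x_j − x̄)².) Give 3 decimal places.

t̄ = (4 + 5 + 6 + 8 + 9)/5 = 6.4
Σ(t − t̄)² = 5.76 + 1.96 + 0.16 + 2.56 + 6.76 = 17.2
h = 1/5 + (2.6)²/17.2 = 0.2 + 0.393023 = 0.593

h = 0.593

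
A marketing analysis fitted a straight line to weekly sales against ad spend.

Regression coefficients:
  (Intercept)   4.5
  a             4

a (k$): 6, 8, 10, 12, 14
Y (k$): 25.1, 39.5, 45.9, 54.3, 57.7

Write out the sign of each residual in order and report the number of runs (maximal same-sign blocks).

a=6: Ŷ = 4.5 + 4·6 = 28.5; e = 25.1 − 28.5 = -3.4
a=8: Ŷ = 4.5 + 4·8 = 36.5; e = 39.5 − 36.5 = 3
a=10: Ŷ = 4.5 + 4·10 = 44.5; e = 45.9 − 44.5 = 1.4
a=12: Ŷ = 4.5 + 4·12 = 52.5; e = 54.3 − 52.5 = 1.8
a=14: Ŷ = 4.5 + 4·14 = 60.5; e = 57.7 − 60.5 = -2.8
Signs: − + + + −
Runs: −×1, +×3, −×1 → 3

3 runs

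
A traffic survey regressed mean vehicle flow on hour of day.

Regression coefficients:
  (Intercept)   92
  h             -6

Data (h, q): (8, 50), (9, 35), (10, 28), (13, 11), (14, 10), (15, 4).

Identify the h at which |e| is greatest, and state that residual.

h=8: q̂ = 92 − 6·8 = 44; e = 50 − 44 = 6
h=9: q̂ = 92 − 6·9 = 38; e = 35 − 38 = -3
h=10: q̂ = 92 − 6·10 = 32; e = 28 − 32 = -4
h=13: q̂ = 92 − 6·13 = 14; e = 11 − 14 = -3
h=14: q̂ = 92 − 6·14 = 8; e = 10 − 8 = 2
h=15: q̂ = 92 − 6·15 = 2; e = 4 − 2 = 2
Largest |e| is 6 at h = 8, residual 6.

h = 8, e = 6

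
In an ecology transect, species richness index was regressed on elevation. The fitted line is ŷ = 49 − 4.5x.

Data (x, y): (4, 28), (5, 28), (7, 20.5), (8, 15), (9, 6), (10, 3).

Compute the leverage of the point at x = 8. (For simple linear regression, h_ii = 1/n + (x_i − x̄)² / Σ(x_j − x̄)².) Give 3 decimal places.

h = 0.193

x̄ = (4 + 5 + 7 + 8 + 9 + 10)/6 = 7.16667
Σ(x − x̄)² = 10.0278 + 4.69444 + 0.0277778 + 0.694444 + 3.36111 + 8.02778 = 26.8333
h = 1/6 + (0.833333)²/26.8333 = 0.166667 + 0.0258799 = 0.193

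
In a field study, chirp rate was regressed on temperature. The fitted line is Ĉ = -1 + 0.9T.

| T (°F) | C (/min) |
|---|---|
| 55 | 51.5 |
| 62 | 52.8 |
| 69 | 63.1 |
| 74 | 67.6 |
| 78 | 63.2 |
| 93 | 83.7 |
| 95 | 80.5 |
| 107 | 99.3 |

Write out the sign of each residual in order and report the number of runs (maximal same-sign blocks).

7 runs

T=55: Ĉ = -1 + 0.9·55 = 48.5; r = 51.5 − 48.5 = 3
T=62: Ĉ = -1 + 0.9·62 = 54.8; r = 52.8 − 54.8 = -2
T=69: Ĉ = -1 + 0.9·69 = 61.1; r = 63.1 − 61.1 = 2
T=74: Ĉ = -1 + 0.9·74 = 65.6; r = 67.6 − 65.6 = 2
T=78: Ĉ = -1 + 0.9·78 = 69.2; r = 63.2 − 69.2 = -6
T=93: Ĉ = -1 + 0.9·93 = 82.7; r = 83.7 − 82.7 = 1
T=95: Ĉ = -1 + 0.9·95 = 84.5; r = 80.5 − 84.5 = -4
T=107: Ĉ = -1 + 0.9·107 = 95.3; r = 99.3 − 95.3 = 4
Signs: + − + + − + − +
Runs: +×1, −×1, +×2, −×1, +×1, −×1, +×1 → 7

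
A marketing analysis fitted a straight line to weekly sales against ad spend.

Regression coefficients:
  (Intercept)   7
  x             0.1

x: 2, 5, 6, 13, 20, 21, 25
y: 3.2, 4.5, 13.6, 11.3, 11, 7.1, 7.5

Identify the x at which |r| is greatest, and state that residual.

x=2: ŷ = 7 + 0.1·2 = 7.2; r = 3.2 − 7.2 = -4
x=5: ŷ = 7 + 0.1·5 = 7.5; r = 4.5 − 7.5 = -3
x=6: ŷ = 7 + 0.1·6 = 7.6; r = 13.6 − 7.6 = 6
x=13: ŷ = 7 + 0.1·13 = 8.3; r = 11.3 − 8.3 = 3
x=20: ŷ = 7 + 0.1·20 = 9; r = 11 − 9 = 2
x=21: ŷ = 7 + 0.1·21 = 9.1; r = 7.1 − 9.1 = -2
x=25: ŷ = 7 + 0.1·25 = 9.5; r = 7.5 − 9.5 = -2
Largest |r| is 6 at x = 6, residual 6.

x = 6, r = 6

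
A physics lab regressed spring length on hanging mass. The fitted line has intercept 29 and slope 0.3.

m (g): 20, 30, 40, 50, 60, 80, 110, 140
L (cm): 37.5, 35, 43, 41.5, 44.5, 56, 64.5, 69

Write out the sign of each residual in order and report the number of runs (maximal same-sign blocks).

m=20: ŷ = 29 + 0.3·20 = 35; e = 37.5 − 35 = 2.5
m=30: ŷ = 29 + 0.3·30 = 38; e = 35 − 38 = -3
m=40: ŷ = 29 + 0.3·40 = 41; e = 43 − 41 = 2
m=50: ŷ = 29 + 0.3·50 = 44; e = 41.5 − 44 = -2.5
m=60: ŷ = 29 + 0.3·60 = 47; e = 44.5 − 47 = -2.5
m=80: ŷ = 29 + 0.3·80 = 53; e = 56 − 53 = 3
m=110: ŷ = 29 + 0.3·110 = 62; e = 64.5 − 62 = 2.5
m=140: ŷ = 29 + 0.3·140 = 71; e = 69 − 71 = -2
Signs: + − + − − + + −
Runs: +×1, −×1, +×1, −×2, +×2, −×1 → 6

6 runs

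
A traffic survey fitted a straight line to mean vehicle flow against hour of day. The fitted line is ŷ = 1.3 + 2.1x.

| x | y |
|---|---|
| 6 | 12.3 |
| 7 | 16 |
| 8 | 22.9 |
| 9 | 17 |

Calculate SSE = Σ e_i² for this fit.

x=6: ŷ = 1.3 + 2.1·6 = 13.9; e = 12.3 − 13.9 = -1.6
x=7: ŷ = 1.3 + 2.1·7 = 16; e = 16 − 16 = 0
x=8: ŷ = 1.3 + 2.1·8 = 18.1; e = 22.9 − 18.1 = 4.8
x=9: ŷ = 1.3 + 2.1·9 = 20.2; e = 17 − 20.2 = -3.2
SSE = 2.56 + 0 + 23.04 + 10.24 = 35.84

SSE = 35.84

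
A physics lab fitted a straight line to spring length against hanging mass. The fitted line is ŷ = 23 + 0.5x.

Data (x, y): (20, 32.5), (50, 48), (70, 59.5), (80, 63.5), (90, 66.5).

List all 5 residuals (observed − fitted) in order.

-0.5, 0, 1.5, 0.5, -1.5

x=20: ŷ = 23 + 0.5·20 = 33; r = 32.5 − 33 = -0.5
x=50: ŷ = 23 + 0.5·50 = 48; r = 48 − 48 = 0
x=70: ŷ = 23 + 0.5·70 = 58; r = 59.5 − 58 = 1.5
x=80: ŷ = 23 + 0.5·80 = 63; r = 63.5 − 63 = 0.5
x=90: ŷ = 23 + 0.5·90 = 68; r = 66.5 − 68 = -1.5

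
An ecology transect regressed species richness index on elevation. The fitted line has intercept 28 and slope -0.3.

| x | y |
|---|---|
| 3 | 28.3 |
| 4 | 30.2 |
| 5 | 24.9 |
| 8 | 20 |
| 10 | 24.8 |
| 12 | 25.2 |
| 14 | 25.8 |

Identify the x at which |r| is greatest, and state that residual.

x=3: ŷ = 28 − 0.3·3 = 27.1; r = 28.3 − 27.1 = 1.2
x=4: ŷ = 28 − 0.3·4 = 26.8; r = 30.2 − 26.8 = 3.4
x=5: ŷ = 28 − 0.3·5 = 26.5; r = 24.9 − 26.5 = -1.6
x=8: ŷ = 28 − 0.3·8 = 25.6; r = 20 − 25.6 = -5.6
x=10: ŷ = 28 − 0.3·10 = 25; r = 24.8 − 25 = -0.2
x=12: ŷ = 28 − 0.3·12 = 24.4; r = 25.2 − 24.4 = 0.8
x=14: ŷ = 28 − 0.3·14 = 23.8; r = 25.8 − 23.8 = 2
Largest |r| is 5.6 at x = 8, residual -5.6.

x = 8, r = -5.6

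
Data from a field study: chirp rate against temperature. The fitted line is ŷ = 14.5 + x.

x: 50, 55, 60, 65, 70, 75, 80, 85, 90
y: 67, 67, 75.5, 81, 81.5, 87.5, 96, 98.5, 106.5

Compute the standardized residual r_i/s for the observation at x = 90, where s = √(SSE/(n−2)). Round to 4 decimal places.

0.8819

x=50: ŷ = 14.5 + 50 = 64.5; r = 67 − 64.5 = 2.5
x=55: ŷ = 14.5 + 55 = 69.5; r = 67 − 69.5 = -2.5
x=60: ŷ = 14.5 + 60 = 74.5; r = 75.5 − 74.5 = 1
x=65: ŷ = 14.5 + 65 = 79.5; r = 81 − 79.5 = 1.5
x=70: ŷ = 14.5 + 70 = 84.5; r = 81.5 − 84.5 = -3
x=75: ŷ = 14.5 + 75 = 89.5; r = 87.5 − 89.5 = -2
x=80: ŷ = 14.5 + 80 = 94.5; r = 96 − 94.5 = 1.5
x=85: ŷ = 14.5 + 85 = 99.5; r = 98.5 − 99.5 = -1
x=90: ŷ = 14.5 + 90 = 104.5; r = 106.5 − 104.5 = 2
SSE = 6.25 + 6.25 + 1 + 2.25 + 9 + 4 + 2.25 + 1 + 4 = 36
s = √(36/7) = 2.26779
r/s = 2 / 2.26779 = 0.8819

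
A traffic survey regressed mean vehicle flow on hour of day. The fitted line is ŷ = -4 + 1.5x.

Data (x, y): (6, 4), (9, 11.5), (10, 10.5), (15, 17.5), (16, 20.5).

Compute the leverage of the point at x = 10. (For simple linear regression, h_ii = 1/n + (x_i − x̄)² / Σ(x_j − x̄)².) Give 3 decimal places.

x̄ = (6 + 9 + 10 + 15 + 16)/5 = 11.2
Σ(x − x̄)² = 27.04 + 4.84 + 1.44 + 14.44 + 23.04 = 70.8
h = 1/5 + (-1.2)²/70.8 = 0.2 + 0.020339 = 0.220

h = 0.220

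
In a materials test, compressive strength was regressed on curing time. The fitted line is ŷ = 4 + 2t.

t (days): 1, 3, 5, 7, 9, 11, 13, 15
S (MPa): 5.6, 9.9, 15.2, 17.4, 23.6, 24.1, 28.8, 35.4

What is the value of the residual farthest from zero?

t=1: ŷ = 4 + 2·1 = 6; e = 5.6 − 6 = -0.4
t=3: ŷ = 4 + 2·3 = 10; e = 9.9 − 10 = -0.1
t=5: ŷ = 4 + 2·5 = 14; e = 15.2 − 14 = 1.2
t=7: ŷ = 4 + 2·7 = 18; e = 17.4 − 18 = -0.6
t=9: ŷ = 4 + 2·9 = 22; e = 23.6 − 22 = 1.6
t=11: ŷ = 4 + 2·11 = 26; e = 24.1 − 26 = -1.9
t=13: ŷ = 4 + 2·13 = 30; e = 28.8 − 30 = -1.2
t=15: ŷ = 4 + 2·15 = 34; e = 35.4 − 34 = 1.4
Largest |e| is 1.9 at t = 11, residual -1.9.

e = -1.9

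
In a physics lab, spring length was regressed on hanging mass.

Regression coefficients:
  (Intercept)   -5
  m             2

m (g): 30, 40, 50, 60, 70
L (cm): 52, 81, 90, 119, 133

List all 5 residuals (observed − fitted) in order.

-3, 6, -5, 4, -2

m=30: ŷ = -5 + 2·30 = 55; r = 52 − 55 = -3
m=40: ŷ = -5 + 2·40 = 75; r = 81 − 75 = 6
m=50: ŷ = -5 + 2·50 = 95; r = 90 − 95 = -5
m=60: ŷ = -5 + 2·60 = 115; r = 119 − 115 = 4
m=70: ŷ = -5 + 2·70 = 135; r = 133 − 135 = -2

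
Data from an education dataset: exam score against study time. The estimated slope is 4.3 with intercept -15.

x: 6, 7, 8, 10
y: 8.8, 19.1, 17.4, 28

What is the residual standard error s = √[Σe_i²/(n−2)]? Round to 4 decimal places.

s = 3.4641

x=6: ŷ = -15 + 4.3·6 = 10.8; e = 8.8 − 10.8 = -2
x=7: ŷ = -15 + 4.3·7 = 15.1; e = 19.1 − 15.1 = 4
x=8: ŷ = -15 + 4.3·8 = 19.4; e = 17.4 − 19.4 = -2
x=10: ŷ = -15 + 4.3·10 = 28; e = 28 − 28 = 0
SSE = 4 + 16 + 4 + 0 = 24
s = √(24/2) = √12 ≈ 3.4641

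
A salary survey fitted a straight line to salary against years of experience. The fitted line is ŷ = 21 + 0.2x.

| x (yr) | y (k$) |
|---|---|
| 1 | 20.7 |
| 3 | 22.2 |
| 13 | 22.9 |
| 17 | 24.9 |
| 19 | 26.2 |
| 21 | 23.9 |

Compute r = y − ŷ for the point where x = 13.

ŷ = 21 + 0.2·13 = 23.6
r = 22.9 − 23.6 = -0.7

r = -0.7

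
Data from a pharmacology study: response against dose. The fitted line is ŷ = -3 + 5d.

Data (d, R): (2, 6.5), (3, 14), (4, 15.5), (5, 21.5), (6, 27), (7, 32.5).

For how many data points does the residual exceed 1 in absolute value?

2

d=2: ŷ = -3 + 5·2 = 7; e = 6.5 − 7 = -0.5
d=3: ŷ = -3 + 5·3 = 12; e = 14 − 12 = 2
d=4: ŷ = -3 + 5·4 = 17; e = 15.5 − 17 = -1.5
d=5: ŷ = -3 + 5·5 = 22; e = 21.5 − 22 = -0.5
d=6: ŷ = -3 + 5·6 = 27; e = 27 − 27 = 0
d=7: ŷ = -3 + 5·7 = 32; e = 32.5 − 32 = 0.5
|e| > 1: d=3 (|e|=2), d=4 (|e|=1.5) → 2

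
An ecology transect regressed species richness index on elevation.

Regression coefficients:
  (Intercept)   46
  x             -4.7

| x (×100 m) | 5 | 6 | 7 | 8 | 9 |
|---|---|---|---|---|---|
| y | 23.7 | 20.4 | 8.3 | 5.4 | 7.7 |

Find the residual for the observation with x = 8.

r = -3

ŷ = 46 − 4.7·8 = 8.4
r = 5.4 − 8.4 = -3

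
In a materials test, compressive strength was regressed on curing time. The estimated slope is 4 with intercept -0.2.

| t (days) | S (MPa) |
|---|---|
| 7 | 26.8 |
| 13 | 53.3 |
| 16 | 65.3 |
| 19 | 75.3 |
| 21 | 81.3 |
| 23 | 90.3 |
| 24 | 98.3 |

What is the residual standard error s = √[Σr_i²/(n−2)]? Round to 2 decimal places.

t=7: Ŝ = -0.2 + 4·7 = 27.8; r = 26.8 − 27.8 = -1
t=13: Ŝ = -0.2 + 4·13 = 51.8; r = 53.3 − 51.8 = 1.5
t=16: Ŝ = -0.2 + 4·16 = 63.8; r = 65.3 − 63.8 = 1.5
t=19: Ŝ = -0.2 + 4·19 = 75.8; r = 75.3 − 75.8 = -0.5
t=21: Ŝ = -0.2 + 4·21 = 83.8; r = 81.3 − 83.8 = -2.5
t=23: Ŝ = -0.2 + 4·23 = 91.8; r = 90.3 − 91.8 = -1.5
t=24: Ŝ = -0.2 + 4·24 = 95.8; r = 98.3 − 95.8 = 2.5
SSE = 1 + 2.25 + 2.25 + 0.25 + 6.25 + 2.25 + 6.25 = 20.5
s = √(20.5/5) = √4.1 ≈ 2.02

s = 2.02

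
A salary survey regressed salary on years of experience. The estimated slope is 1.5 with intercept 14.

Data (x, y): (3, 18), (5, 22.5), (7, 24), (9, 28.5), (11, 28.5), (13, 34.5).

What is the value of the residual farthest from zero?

x=3: ŷ = 14 + 1.5·3 = 18.5; e = 18 − 18.5 = -0.5
x=5: ŷ = 14 + 1.5·5 = 21.5; e = 22.5 − 21.5 = 1
x=7: ŷ = 14 + 1.5·7 = 24.5; e = 24 − 24.5 = -0.5
x=9: ŷ = 14 + 1.5·9 = 27.5; e = 28.5 − 27.5 = 1
x=11: ŷ = 14 + 1.5·11 = 30.5; e = 28.5 − 30.5 = -2
x=13: ŷ = 14 + 1.5·13 = 33.5; e = 34.5 − 33.5 = 1
Largest |e| is 2 at x = 11, residual -2.

e = -2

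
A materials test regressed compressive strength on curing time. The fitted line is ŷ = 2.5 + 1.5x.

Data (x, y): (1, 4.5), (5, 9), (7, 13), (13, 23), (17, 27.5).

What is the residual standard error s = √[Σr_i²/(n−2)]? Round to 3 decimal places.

x=1: ŷ = 2.5 + 1.5·1 = 4; r = 4.5 − 4 = 0.5
x=5: ŷ = 2.5 + 1.5·5 = 10; r = 9 − 10 = -1
x=7: ŷ = 2.5 + 1.5·7 = 13; r = 13 − 13 = 0
x=13: ŷ = 2.5 + 1.5·13 = 22; r = 23 − 22 = 1
x=17: ŷ = 2.5 + 1.5·17 = 28; r = 27.5 − 28 = -0.5
SSE = 0.25 + 1 + 0 + 1 + 0.25 = 2.5
s = √(2.5/3) = √0.833333 ≈ 0.913

s = 0.913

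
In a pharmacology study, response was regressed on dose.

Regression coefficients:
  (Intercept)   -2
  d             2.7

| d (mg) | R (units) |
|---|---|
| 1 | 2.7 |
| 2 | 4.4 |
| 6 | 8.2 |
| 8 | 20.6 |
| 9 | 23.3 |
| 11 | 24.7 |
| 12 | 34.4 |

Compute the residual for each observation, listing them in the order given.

2, 1, -6, 1, 1, -3, 4

d=1: R̂ = -2 + 2.7·1 = 0.7; e = 2.7 − 0.7 = 2
d=2: R̂ = -2 + 2.7·2 = 3.4; e = 4.4 − 3.4 = 1
d=6: R̂ = -2 + 2.7·6 = 14.2; e = 8.2 − 14.2 = -6
d=8: R̂ = -2 + 2.7·8 = 19.6; e = 20.6 − 19.6 = 1
d=9: R̂ = -2 + 2.7·9 = 22.3; e = 23.3 − 22.3 = 1
d=11: R̂ = -2 + 2.7·11 = 27.7; e = 24.7 − 27.7 = -3
d=12: R̂ = -2 + 2.7·12 = 30.4; e = 34.4 − 30.4 = 4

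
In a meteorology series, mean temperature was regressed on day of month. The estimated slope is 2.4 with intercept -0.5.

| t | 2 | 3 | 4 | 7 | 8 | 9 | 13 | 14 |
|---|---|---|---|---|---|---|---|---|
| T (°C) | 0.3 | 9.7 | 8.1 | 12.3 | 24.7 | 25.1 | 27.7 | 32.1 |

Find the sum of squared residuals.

SSE = 104

t=2: ŷ = -0.5 + 2.4·2 = 4.3; e = 0.3 − 4.3 = -4
t=3: ŷ = -0.5 + 2.4·3 = 6.7; e = 9.7 − 6.7 = 3
t=4: ŷ = -0.5 + 2.4·4 = 9.1; e = 8.1 − 9.1 = -1
t=7: ŷ = -0.5 + 2.4·7 = 16.3; e = 12.3 − 16.3 = -4
t=8: ŷ = -0.5 + 2.4·8 = 18.7; e = 24.7 − 18.7 = 6
t=9: ŷ = -0.5 + 2.4·9 = 21.1; e = 25.1 − 21.1 = 4
t=13: ŷ = -0.5 + 2.4·13 = 30.7; e = 27.7 − 30.7 = -3
t=14: ŷ = -0.5 + 2.4·14 = 33.1; e = 32.1 − 33.1 = -1
SSE = 16 + 9 + 1 + 16 + 36 + 16 + 9 + 1 = 104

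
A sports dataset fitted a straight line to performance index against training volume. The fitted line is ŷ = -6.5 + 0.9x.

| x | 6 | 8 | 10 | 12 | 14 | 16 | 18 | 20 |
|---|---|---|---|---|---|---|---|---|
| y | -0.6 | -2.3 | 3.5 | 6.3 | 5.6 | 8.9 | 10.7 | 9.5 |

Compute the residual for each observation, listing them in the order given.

0.5, -3, 1, 2, -0.5, 1, 1, -2

x=6: ŷ = -6.5 + 0.9·6 = -1.1; r = -0.6 − (-1.1) = 0.5
x=8: ŷ = -6.5 + 0.9·8 = 0.7; r = -2.3 − 0.7 = -3
x=10: ŷ = -6.5 + 0.9·10 = 2.5; r = 3.5 − 2.5 = 1
x=12: ŷ = -6.5 + 0.9·12 = 4.3; r = 6.3 − 4.3 = 2
x=14: ŷ = -6.5 + 0.9·14 = 6.1; r = 5.6 − 6.1 = -0.5
x=16: ŷ = -6.5 + 0.9·16 = 7.9; r = 8.9 − 7.9 = 1
x=18: ŷ = -6.5 + 0.9·18 = 9.7; r = 10.7 − 9.7 = 1
x=20: ŷ = -6.5 + 0.9·20 = 11.5; r = 9.5 − 11.5 = -2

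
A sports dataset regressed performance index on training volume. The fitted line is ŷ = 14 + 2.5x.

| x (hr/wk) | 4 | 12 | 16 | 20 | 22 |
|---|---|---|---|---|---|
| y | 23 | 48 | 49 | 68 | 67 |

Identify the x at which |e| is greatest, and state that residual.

x = 16, e = -5

x=4: ŷ = 14 + 2.5·4 = 24; e = 23 − 24 = -1
x=12: ŷ = 14 + 2.5·12 = 44; e = 48 − 44 = 4
x=16: ŷ = 14 + 2.5·16 = 54; e = 49 − 54 = -5
x=20: ŷ = 14 + 2.5·20 = 64; e = 68 − 64 = 4
x=22: ŷ = 14 + 2.5·22 = 69; e = 67 − 69 = -2
Largest |e| is 5 at x = 16, residual -5.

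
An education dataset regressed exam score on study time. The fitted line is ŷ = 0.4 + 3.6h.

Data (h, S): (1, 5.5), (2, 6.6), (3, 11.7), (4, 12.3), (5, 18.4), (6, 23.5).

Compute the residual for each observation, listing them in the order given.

1.5, -1, 0.5, -2.5, 0, 1.5

h=1: ŷ = 0.4 + 3.6·1 = 4; r = 5.5 − 4 = 1.5
h=2: ŷ = 0.4 + 3.6·2 = 7.6; r = 6.6 − 7.6 = -1
h=3: ŷ = 0.4 + 3.6·3 = 11.2; r = 11.7 − 11.2 = 0.5
h=4: ŷ = 0.4 + 3.6·4 = 14.8; r = 12.3 − 14.8 = -2.5
h=5: ŷ = 0.4 + 3.6·5 = 18.4; r = 18.4 − 18.4 = 0
h=6: ŷ = 0.4 + 3.6·6 = 22; r = 23.5 − 22 = 1.5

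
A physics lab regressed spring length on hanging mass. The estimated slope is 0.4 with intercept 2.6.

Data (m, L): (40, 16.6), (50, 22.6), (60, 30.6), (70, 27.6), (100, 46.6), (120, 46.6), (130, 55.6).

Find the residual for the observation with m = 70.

e = -3

ŷ = 2.6 + 0.4·70 = 30.6
e = 27.6 − 30.6 = -3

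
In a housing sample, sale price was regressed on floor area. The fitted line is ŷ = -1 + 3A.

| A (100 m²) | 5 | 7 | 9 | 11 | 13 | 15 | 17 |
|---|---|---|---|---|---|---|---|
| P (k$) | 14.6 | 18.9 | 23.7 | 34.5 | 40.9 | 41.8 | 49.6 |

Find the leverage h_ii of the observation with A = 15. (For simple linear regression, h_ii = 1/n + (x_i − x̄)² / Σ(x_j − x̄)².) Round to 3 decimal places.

Ā = (5 + 7 + 9 + 11 + 13 + 15 + 17)/7 = 11
Σ(A − Ā)² = 36 + 16 + 4 + 0 + 4 + 16 + 36 = 112
h = 1/7 + (4)²/112 = 0.142857 + 0.142857 = 0.286

h = 0.286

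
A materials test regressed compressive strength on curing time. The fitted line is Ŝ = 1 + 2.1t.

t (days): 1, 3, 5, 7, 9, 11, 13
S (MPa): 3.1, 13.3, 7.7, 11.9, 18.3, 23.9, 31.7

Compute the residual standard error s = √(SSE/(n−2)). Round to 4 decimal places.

s = 3.9759

t=1: Ŝ = 1 + 2.1·1 = 3.1; r = 3.1 − 3.1 = 0
t=3: Ŝ = 1 + 2.1·3 = 7.3; r = 13.3 − 7.3 = 6
t=5: Ŝ = 1 + 2.1·5 = 11.5; r = 7.7 − 11.5 = -3.8
t=7: Ŝ = 1 + 2.1·7 = 15.7; r = 11.9 − 15.7 = -3.8
t=9: Ŝ = 1 + 2.1·9 = 19.9; r = 18.3 − 19.9 = -1.6
t=11: Ŝ = 1 + 2.1·11 = 24.1; r = 23.9 − 24.1 = -0.2
t=13: Ŝ = 1 + 2.1·13 = 28.3; r = 31.7 − 28.3 = 3.4
SSE = 0 + 36 + 14.44 + 14.44 + 2.56 + 0.04 + 11.56 = 79.04
s = √(79.04/5) = √15.808 ≈ 3.9759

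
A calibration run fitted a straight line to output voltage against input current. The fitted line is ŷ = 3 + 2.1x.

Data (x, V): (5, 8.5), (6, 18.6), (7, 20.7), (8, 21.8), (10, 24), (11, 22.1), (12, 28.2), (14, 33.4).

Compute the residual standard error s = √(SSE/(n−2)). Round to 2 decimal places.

x=5: ŷ = 3 + 2.1·5 = 13.5; r = 8.5 − 13.5 = -5
x=6: ŷ = 3 + 2.1·6 = 15.6; r = 18.6 − 15.6 = 3
x=7: ŷ = 3 + 2.1·7 = 17.7; r = 20.7 − 17.7 = 3
x=8: ŷ = 3 + 2.1·8 = 19.8; r = 21.8 − 19.8 = 2
x=10: ŷ = 3 + 2.1·10 = 24; r = 24 − 24 = 0
x=11: ŷ = 3 + 2.1·11 = 26.1; r = 22.1 − 26.1 = -4
x=12: ŷ = 3 + 2.1·12 = 28.2; r = 28.2 − 28.2 = 0
x=14: ŷ = 3 + 2.1·14 = 32.4; r = 33.4 − 32.4 = 1
SSE = 25 + 9 + 9 + 4 + 0 + 16 + 0 + 1 = 64
s = √(64/6) = √10.6667 ≈ 3.27

s = 3.27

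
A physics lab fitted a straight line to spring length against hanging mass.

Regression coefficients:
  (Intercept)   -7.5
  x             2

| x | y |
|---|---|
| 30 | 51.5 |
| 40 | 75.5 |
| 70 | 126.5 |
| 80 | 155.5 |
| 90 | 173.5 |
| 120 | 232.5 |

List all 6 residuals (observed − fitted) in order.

-1, 3, -6, 3, 1, 0

x=30: ŷ = -7.5 + 2·30 = 52.5; r = 51.5 − 52.5 = -1
x=40: ŷ = -7.5 + 2·40 = 72.5; r = 75.5 − 72.5 = 3
x=70: ŷ = -7.5 + 2·70 = 132.5; r = 126.5 − 132.5 = -6
x=80: ŷ = -7.5 + 2·80 = 152.5; r = 155.5 − 152.5 = 3
x=90: ŷ = -7.5 + 2·90 = 172.5; r = 173.5 − 172.5 = 1
x=120: ŷ = -7.5 + 2·120 = 232.5; r = 232.5 − 232.5 = 0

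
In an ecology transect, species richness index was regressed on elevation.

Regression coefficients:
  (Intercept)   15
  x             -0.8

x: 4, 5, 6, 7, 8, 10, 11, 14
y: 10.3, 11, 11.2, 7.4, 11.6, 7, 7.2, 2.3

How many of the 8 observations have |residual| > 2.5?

x=4: ŷ = 15 − 0.8·4 = 11.8; r = 10.3 − 11.8 = -1.5
x=5: ŷ = 15 − 0.8·5 = 11; r = 11 − 11 = 0
x=6: ŷ = 15 − 0.8·6 = 10.2; r = 11.2 − 10.2 = 1
x=7: ŷ = 15 − 0.8·7 = 9.4; r = 7.4 − 9.4 = -2
x=8: ŷ = 15 − 0.8·8 = 8.6; r = 11.6 − 8.6 = 3
x=10: ŷ = 15 − 0.8·10 = 7; r = 7 − 7 = 0
x=11: ŷ = 15 − 0.8·11 = 6.2; r = 7.2 − 6.2 = 1
x=14: ŷ = 15 − 0.8·14 = 3.8; r = 2.3 − 3.8 = -1.5
|r| > 2.5: x=8 (|r|=3) → 1

1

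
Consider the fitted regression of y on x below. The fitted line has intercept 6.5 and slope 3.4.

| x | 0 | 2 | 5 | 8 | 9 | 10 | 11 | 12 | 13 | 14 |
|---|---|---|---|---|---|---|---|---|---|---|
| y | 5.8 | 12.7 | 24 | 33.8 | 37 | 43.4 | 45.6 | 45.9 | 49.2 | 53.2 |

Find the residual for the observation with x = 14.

r = -0.9

ŷ = 6.5 + 3.4·14 = 54.1
r = 53.2 − 54.1 = -0.9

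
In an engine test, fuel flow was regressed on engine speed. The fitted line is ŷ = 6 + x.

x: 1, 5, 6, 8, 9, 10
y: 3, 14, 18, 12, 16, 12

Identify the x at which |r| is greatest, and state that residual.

x=1: ŷ = 6 + 1 = 7; r = 3 − 7 = -4
x=5: ŷ = 6 + 5 = 11; r = 14 − 11 = 3
x=6: ŷ = 6 + 6 = 12; r = 18 − 12 = 6
x=8: ŷ = 6 + 8 = 14; r = 12 − 14 = -2
x=9: ŷ = 6 + 9 = 15; r = 16 − 15 = 1
x=10: ŷ = 6 + 10 = 16; r = 12 − 16 = -4
Largest |r| is 6 at x = 6, residual 6.

x = 6, r = 6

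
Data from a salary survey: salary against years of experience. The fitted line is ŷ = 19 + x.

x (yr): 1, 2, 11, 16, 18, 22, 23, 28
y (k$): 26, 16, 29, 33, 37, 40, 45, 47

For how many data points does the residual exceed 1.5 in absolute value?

x=1: ŷ = 19 + 1 = 20; e = 26 − 20 = 6
x=2: ŷ = 19 + 2 = 21; e = 16 − 21 = -5
x=11: ŷ = 19 + 11 = 30; e = 29 − 30 = -1
x=16: ŷ = 19 + 16 = 35; e = 33 − 35 = -2
x=18: ŷ = 19 + 18 = 37; e = 37 − 37 = 0
x=22: ŷ = 19 + 22 = 41; e = 40 − 41 = -1
x=23: ŷ = 19 + 23 = 42; e = 45 − 42 = 3
x=28: ŷ = 19 + 28 = 47; e = 47 − 47 = 0
|e| > 1.5: x=1 (|e|=6), x=2 (|e|=5), x=16 (|e|=2), x=23 (|e|=3) → 4

4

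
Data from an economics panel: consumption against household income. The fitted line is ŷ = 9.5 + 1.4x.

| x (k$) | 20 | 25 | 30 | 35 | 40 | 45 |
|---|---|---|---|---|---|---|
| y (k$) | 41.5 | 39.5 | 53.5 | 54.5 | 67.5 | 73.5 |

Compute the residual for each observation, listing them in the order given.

x=20: ŷ = 9.5 + 1.4·20 = 37.5; r = 41.5 − 37.5 = 4
x=25: ŷ = 9.5 + 1.4·25 = 44.5; r = 39.5 − 44.5 = -5
x=30: ŷ = 9.5 + 1.4·30 = 51.5; r = 53.5 − 51.5 = 2
x=35: ŷ = 9.5 + 1.4·35 = 58.5; r = 54.5 − 58.5 = -4
x=40: ŷ = 9.5 + 1.4·40 = 65.5; r = 67.5 − 65.5 = 2
x=45: ŷ = 9.5 + 1.4·45 = 72.5; r = 73.5 − 72.5 = 1

4, -5, 2, -4, 2, 1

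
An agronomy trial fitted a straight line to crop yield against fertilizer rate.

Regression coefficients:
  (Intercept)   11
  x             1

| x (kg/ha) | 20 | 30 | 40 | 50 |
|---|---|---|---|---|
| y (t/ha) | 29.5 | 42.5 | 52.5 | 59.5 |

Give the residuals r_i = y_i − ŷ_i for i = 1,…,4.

x=20: ŷ = 11 + 20 = 31; r = 29.5 − 31 = -1.5
x=30: ŷ = 11 + 30 = 41; r = 42.5 − 41 = 1.5
x=40: ŷ = 11 + 40 = 51; r = 52.5 − 51 = 1.5
x=50: ŷ = 11 + 50 = 61; r = 59.5 − 61 = -1.5

-1.5, 1.5, 1.5, -1.5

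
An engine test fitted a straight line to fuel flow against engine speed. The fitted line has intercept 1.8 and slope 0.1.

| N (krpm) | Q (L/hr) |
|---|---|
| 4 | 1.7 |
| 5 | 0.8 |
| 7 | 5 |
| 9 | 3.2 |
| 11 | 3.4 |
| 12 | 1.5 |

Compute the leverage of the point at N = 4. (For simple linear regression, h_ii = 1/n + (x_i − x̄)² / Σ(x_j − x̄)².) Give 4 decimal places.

N̄ = (4 + 5 + 7 + 9 + 11 + 12)/6 = 8
Σ(N − N̄)² = 16 + 9 + 1 + 1 + 9 + 16 = 52
h = 1/6 + (-4)²/52 = 0.166667 + 0.307692 = 0.4744

h = 0.4744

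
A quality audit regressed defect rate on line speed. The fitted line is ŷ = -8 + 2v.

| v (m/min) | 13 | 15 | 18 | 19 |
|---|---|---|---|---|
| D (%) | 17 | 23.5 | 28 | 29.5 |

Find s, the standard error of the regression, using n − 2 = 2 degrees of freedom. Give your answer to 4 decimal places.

s = 1.3229

v=13: ŷ = -8 + 2·13 = 18; e = 17 − 18 = -1
v=15: ŷ = -8 + 2·15 = 22; e = 23.5 − 22 = 1.5
v=18: ŷ = -8 + 2·18 = 28; e = 28 − 28 = 0
v=19: ŷ = -8 + 2·19 = 30; e = 29.5 − 30 = -0.5
SSE = 1 + 2.25 + 0 + 0.25 = 3.5
s = √(3.5/2) = √1.75 ≈ 1.3229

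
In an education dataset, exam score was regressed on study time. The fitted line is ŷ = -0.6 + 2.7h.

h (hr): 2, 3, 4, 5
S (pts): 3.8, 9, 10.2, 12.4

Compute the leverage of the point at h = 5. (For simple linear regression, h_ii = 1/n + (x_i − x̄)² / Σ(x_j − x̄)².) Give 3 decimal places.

h̄ = (2 + 3 + 4 + 5)/4 = 3.5
Σ(h − h̄)² = 2.25 + 0.25 + 0.25 + 2.25 = 5
h = 1/4 + (1.5)²/5 = 0.25 + 0.45 = 0.700

h = 0.700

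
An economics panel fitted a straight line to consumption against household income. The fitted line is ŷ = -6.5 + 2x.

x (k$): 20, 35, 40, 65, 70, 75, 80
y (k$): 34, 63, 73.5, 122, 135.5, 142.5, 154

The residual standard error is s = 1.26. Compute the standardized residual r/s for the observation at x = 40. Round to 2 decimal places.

ŷ = -6.5 + 2·40 = 73.5
r = 73.5 − 73.5 = 0
r/s = 0 / 1.26 = 0.00

0.00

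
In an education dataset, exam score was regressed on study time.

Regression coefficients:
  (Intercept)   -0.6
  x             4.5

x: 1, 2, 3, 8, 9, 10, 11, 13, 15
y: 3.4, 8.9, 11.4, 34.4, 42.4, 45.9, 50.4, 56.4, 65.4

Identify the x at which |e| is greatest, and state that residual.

x = 9, e = 2.5

x=1: ŷ = -0.6 + 4.5·1 = 3.9; e = 3.4 − 3.9 = -0.5
x=2: ŷ = -0.6 + 4.5·2 = 8.4; e = 8.9 − 8.4 = 0.5
x=3: ŷ = -0.6 + 4.5·3 = 12.9; e = 11.4 − 12.9 = -1.5
x=8: ŷ = -0.6 + 4.5·8 = 35.4; e = 34.4 − 35.4 = -1
x=9: ŷ = -0.6 + 4.5·9 = 39.9; e = 42.4 − 39.9 = 2.5
x=10: ŷ = -0.6 + 4.5·10 = 44.4; e = 45.9 − 44.4 = 1.5
x=11: ŷ = -0.6 + 4.5·11 = 48.9; e = 50.4 − 48.9 = 1.5
x=13: ŷ = -0.6 + 4.5·13 = 57.9; e = 56.4 − 57.9 = -1.5
x=15: ŷ = -0.6 + 4.5·15 = 66.9; e = 65.4 − 66.9 = -1.5
Largest |e| is 2.5 at x = 9, residual 2.5.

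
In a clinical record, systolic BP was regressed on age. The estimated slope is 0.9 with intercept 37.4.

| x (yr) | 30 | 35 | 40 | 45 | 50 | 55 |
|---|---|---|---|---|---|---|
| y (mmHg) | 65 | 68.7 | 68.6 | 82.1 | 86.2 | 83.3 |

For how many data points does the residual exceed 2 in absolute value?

4

x=30: ŷ = 37.4 + 0.9·30 = 64.4; r = 65 − 64.4 = 0.6
x=35: ŷ = 37.4 + 0.9·35 = 68.9; r = 68.7 − 68.9 = -0.2
x=40: ŷ = 37.4 + 0.9·40 = 73.4; r = 68.6 − 73.4 = -4.8
x=45: ŷ = 37.4 + 0.9·45 = 77.9; r = 82.1 − 77.9 = 4.2
x=50: ŷ = 37.4 + 0.9·50 = 82.4; r = 86.2 − 82.4 = 3.8
x=55: ŷ = 37.4 + 0.9·55 = 86.9; r = 83.3 − 86.9 = -3.6
|r| > 2: x=40 (|r|=4.8), x=45 (|r|=4.2), x=50 (|r|=3.8), x=55 (|r|=3.6) → 4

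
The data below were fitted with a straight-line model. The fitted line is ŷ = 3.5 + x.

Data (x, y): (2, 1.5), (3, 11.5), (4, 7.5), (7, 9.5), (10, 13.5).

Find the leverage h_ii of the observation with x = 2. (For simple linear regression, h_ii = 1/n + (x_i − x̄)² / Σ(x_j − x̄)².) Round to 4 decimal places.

h = 0.4393

x̄ = (2 + 3 + 4 + 7 + 10)/5 = 5.2
Σ(x − x̄)² = 10.24 + 4.84 + 1.44 + 3.24 + 23.04 = 42.8
h = 1/5 + (-3.2)²/42.8 = 0.2 + 0.239252 = 0.4393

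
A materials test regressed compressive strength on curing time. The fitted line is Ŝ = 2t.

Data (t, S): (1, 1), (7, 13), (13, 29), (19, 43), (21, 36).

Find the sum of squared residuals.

t=1: Ŝ = 2·1 = 2; e = 1 − 2 = -1
t=7: Ŝ = 2·7 = 14; e = 13 − 14 = -1
t=13: Ŝ = 2·13 = 26; e = 29 − 26 = 3
t=19: Ŝ = 2·19 = 38; e = 43 − 38 = 5
t=21: Ŝ = 2·21 = 42; e = 36 − 42 = -6
SSE = 1 + 1 + 9 + 25 + 36 = 72

SSE = 72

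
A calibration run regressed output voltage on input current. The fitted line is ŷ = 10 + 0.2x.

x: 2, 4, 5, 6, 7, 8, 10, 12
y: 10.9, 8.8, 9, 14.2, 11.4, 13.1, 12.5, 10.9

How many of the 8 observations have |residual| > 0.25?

x=2: ŷ = 10 + 0.2·2 = 10.4; r = 10.9 − 10.4 = 0.5
x=4: ŷ = 10 + 0.2·4 = 10.8; r = 8.8 − 10.8 = -2
x=5: ŷ = 10 + 0.2·5 = 11; r = 9 − 11 = -2
x=6: ŷ = 10 + 0.2·6 = 11.2; r = 14.2 − 11.2 = 3
x=7: ŷ = 10 + 0.2·7 = 11.4; r = 11.4 − 11.4 = 0
x=8: ŷ = 10 + 0.2·8 = 11.6; r = 13.1 − 11.6 = 1.5
x=10: ŷ = 10 + 0.2·10 = 12; r = 12.5 − 12 = 0.5
x=12: ŷ = 10 + 0.2·12 = 12.4; r = 10.9 − 12.4 = -1.5
|r| > 0.25: x=2 (|r|=0.5), x=4 (|r|=2), x=5 (|r|=2), x=6 (|r|=3), x=8 (|r|=1.5), x=10 (|r|=0.5), x=12 (|r|=1.5) → 7

7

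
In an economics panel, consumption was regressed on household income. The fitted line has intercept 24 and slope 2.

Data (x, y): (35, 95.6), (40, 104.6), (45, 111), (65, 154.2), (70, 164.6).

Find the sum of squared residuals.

x=35: ŷ = 24 + 2·35 = 94; r = 95.6 − 94 = 1.6
x=40: ŷ = 24 + 2·40 = 104; r = 104.6 − 104 = 0.6
x=45: ŷ = 24 + 2·45 = 114; r = 111 − 114 = -3
x=65: ŷ = 24 + 2·65 = 154; r = 154.2 − 154 = 0.2
x=70: ŷ = 24 + 2·70 = 164; r = 164.6 − 164 = 0.6
SSE = 2.56 + 0.36 + 9 + 0.04 + 0.36 = 12.32

SSE = 12.32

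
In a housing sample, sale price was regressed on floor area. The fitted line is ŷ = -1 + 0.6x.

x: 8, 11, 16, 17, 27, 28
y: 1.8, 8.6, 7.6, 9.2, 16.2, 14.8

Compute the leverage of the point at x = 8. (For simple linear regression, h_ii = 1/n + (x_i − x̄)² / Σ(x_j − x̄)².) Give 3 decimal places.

x̄ = (8 + 11 + 16 + 17 + 27 + 28)/6 = 17.8333
Σ(x − x̄)² = 96.6944 + 46.6944 + 3.36111 + 0.694444 + 84.0278 + 103.361 = 334.833
h = 1/6 + (-9.83333)²/334.833 = 0.166667 + 0.288784 = 0.455

h = 0.455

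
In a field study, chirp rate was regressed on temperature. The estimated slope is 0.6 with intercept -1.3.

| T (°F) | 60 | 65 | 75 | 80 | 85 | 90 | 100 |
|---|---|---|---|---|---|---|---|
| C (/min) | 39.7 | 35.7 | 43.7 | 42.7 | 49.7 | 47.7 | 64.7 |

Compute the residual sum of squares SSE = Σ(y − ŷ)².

T=60: ŷ = -1.3 + 0.6·60 = 34.7; r = 39.7 − 34.7 = 5
T=65: ŷ = -1.3 + 0.6·65 = 37.7; r = 35.7 − 37.7 = -2
T=75: ŷ = -1.3 + 0.6·75 = 43.7; r = 43.7 − 43.7 = 0
T=80: ŷ = -1.3 + 0.6·80 = 46.7; r = 42.7 − 46.7 = -4
T=85: ŷ = -1.3 + 0.6·85 = 49.7; r = 49.7 − 49.7 = 0
T=90: ŷ = -1.3 + 0.6·90 = 52.7; r = 47.7 − 52.7 = -5
T=100: ŷ = -1.3 + 0.6·100 = 58.7; r = 64.7 − 58.7 = 6
SSE = 25 + 4 + 0 + 16 + 0 + 25 + 36 = 106

SSE = 106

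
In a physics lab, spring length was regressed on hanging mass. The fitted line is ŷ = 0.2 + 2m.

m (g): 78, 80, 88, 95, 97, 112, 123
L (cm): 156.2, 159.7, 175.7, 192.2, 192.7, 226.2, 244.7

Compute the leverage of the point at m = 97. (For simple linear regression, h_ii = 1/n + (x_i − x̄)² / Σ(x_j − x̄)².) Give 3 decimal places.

h = 0.143

m̄ = (78 + 80 + 88 + 95 + 97 + 112 + 123)/7 = 96.1429
Σ(m − m̄)² = 329.163 + 260.592 + 66.3061 + 1.30612 + 0.734694 + 251.449 + 721.306 = 1630.86
h = 1/7 + (0.857143)²/1630.86 = 0.142857 + 0.000450496 = 0.143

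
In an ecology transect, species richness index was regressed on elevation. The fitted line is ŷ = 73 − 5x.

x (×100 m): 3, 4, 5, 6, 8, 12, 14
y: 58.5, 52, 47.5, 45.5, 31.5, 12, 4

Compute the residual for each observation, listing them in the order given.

0.5, -1, -0.5, 2.5, -1.5, -1, 1

x=3: ŷ = 73 − 5·3 = 58; r = 58.5 − 58 = 0.5
x=4: ŷ = 73 − 5·4 = 53; r = 52 − 53 = -1
x=5: ŷ = 73 − 5·5 = 48; r = 47.5 − 48 = -0.5
x=6: ŷ = 73 − 5·6 = 43; r = 45.5 − 43 = 2.5
x=8: ŷ = 73 − 5·8 = 33; r = 31.5 − 33 = -1.5
x=12: ŷ = 73 − 5·12 = 13; r = 12 − 13 = -1
x=14: ŷ = 73 − 5·14 = 3; r = 4 − 3 = 1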